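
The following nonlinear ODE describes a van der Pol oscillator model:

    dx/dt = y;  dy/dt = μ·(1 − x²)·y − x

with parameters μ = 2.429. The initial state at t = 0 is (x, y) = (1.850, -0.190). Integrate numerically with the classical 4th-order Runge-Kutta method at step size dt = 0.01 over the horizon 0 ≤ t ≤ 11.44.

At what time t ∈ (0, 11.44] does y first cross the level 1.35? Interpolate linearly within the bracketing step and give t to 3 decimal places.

t=0.000: state=(1.850, -0.190)
step 1 (dt=0.01): k1=(-0.190, -0.732), k2=(-0.194, -0.711), k3=(-0.194, -0.712), k4=(-0.197, -0.692); state += dt/6·(k1+2k2+2k3+k4)
t=0.010: state=(1.848, -0.197)
t=0.020: state=(1.846, -0.204)
t=0.030: state=(1.844, -0.210)
continuing one RK4 step at a time; state shown every 50 steps (Δt=0.5):
t=0.500: state=(1.708, -0.336)
t=1.000: state=(1.522, -0.415)
t=1.500: state=(1.283, -0.556)
t=2.000: state=(0.931, -0.915)
t=2.500: state=(0.207, -2.342)
t=3.000: state=(-1.597, -3.103)
t=3.500: state=(-2.012, 0.155)
t=4.000: state=(-1.888, 0.289)
t=4.500: state=(-1.733, 0.334)
t=5.000: state=(-1.550, 0.403)
t=5.500: state=(-1.320, 0.530)
t=6.000: state=(-0.992, 0.838)
t=6.310: state=(-0.665, 1.341)
next step: t=6.320: state=(-0.652, 1.366) — y has crossed 1.35
linear interpolation between t=6.310 (1.34064) and t=6.320 (1.36583) → t≈6.314

t = 6.314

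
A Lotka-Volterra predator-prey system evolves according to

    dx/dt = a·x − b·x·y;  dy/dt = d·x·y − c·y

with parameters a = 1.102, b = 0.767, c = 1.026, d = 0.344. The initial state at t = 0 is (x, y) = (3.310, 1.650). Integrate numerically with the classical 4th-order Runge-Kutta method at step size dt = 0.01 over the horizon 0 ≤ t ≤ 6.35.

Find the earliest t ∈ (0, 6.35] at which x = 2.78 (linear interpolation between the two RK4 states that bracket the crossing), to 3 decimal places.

t=0.000: state=(3.310, 1.650)
step 1 (dt=0.01): k1=(-0.541, 0.186), k2=(-0.543, 0.184), k3=(-0.543, 0.184), k4=(-0.545, 0.183); state += dt/6·(k1+2k2+2k3+k4)
t=0.010: state=(3.305, 1.652)
t=0.020: state=(3.299, 1.654)
t=0.030: state=(3.294, 1.655)
continuing one RK4 step at a time; state shown every 25 steps (Δt=0.25):
t=0.250: state=(3.165, 1.687)
t=0.500: state=(3.011, 1.702)
t=0.750: state=(2.863, 1.695)
t=0.900: state=(2.781, 1.681)
next step: t=0.910: state=(2.776, 1.680) — x has crossed 2.78
linear interpolation between t=0.900 (2.78101) and t=0.910 (2.77581) → t≈0.902

t = 0.902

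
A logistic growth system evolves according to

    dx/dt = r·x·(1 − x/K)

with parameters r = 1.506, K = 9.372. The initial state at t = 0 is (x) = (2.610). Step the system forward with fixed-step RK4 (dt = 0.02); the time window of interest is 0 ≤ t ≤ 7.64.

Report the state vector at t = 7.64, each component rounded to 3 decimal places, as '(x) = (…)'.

t=0.000: state=(2.610)
step 1 (dt=0.02): k1=(2.836), k2=(2.855), k3=(2.855), k4=(2.874); state += dt/6·(k1+2k2+2k3+k4)
t=0.020: state=(2.667)
t=0.040: state=(2.725)
t=0.060: state=(2.784)
continuing one RK4 step at a time; state shown every 25 steps (Δt=0.5):
t=0.500: state=(4.221)
t=1.000: state=(5.952)
t=1.500: state=(7.376)
t=2.000: state=(8.313)
t=2.500: state=(8.841)
t=3.000: state=(9.114)
t=3.500: state=(9.249)
t=4.000: state=(9.314)
t=4.500: state=(9.344)
t=5.000: state=(9.359)
t=5.500: state=(9.366)
t=6.000: state=(9.369)
t=6.500: state=(9.371)
t=7.000: state=(9.371)
t=7.500: state=(9.372)
t=7.640: state=(9.372)

(x) = (9.372)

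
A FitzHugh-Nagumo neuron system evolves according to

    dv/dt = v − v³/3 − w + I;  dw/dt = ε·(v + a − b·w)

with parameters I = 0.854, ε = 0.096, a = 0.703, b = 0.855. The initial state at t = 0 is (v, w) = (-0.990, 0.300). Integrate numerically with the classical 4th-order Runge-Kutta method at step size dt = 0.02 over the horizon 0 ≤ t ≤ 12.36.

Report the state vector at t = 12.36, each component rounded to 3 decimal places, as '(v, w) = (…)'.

(v, w) = (1.759, 0.876)

t=0.000: state=(-0.990, 0.300)
step 1 (dt=0.02): k1=(-0.113, -0.052), k2=(-0.112, -0.052), k3=(-0.112, -0.052), k4=(-0.112, -0.052); state += dt/6·(k1+2k2+2k3+k4)
t=0.020: state=(-0.992, 0.299)
t=0.040: state=(-0.994, 0.298)
t=0.060: state=(-0.997, 0.297)
continuing one RK4 step at a time; state shown every 25 steps (Δt=0.5):
t=0.500: state=(-1.039, 0.273)
t=1.000: state=(-1.074, 0.246)
t=1.500: state=(-1.092, 0.218)
t=2.000: state=(-1.096, 0.191)
t=2.500: state=(-1.087, 0.165)
t=3.000: state=(-1.066, 0.140)
t=3.500: state=(-1.035, 0.118)
t=4.000: state=(-0.996, 0.099)
t=4.500: state=(-0.947, 0.082)
t=5.000: state=(-0.887, 0.069)
t=5.500: state=(-0.815, 0.059)
t=6.000: state=(-0.725, 0.053)
t=6.500: state=(-0.608, 0.053)
t=7.000: state=(-0.450, 0.059)
t=7.500: state=(-0.219, 0.073)
t=8.000: state=(0.138, 0.101)
t=8.500: state=(0.685, 0.149)
t=9.000: state=(1.335, 0.224)
t=9.500: state=(1.753, 0.322)
t=10.000: state=(1.881, 0.428)
t=10.500: state=(1.888, 0.533)
t=11.000: state=(1.861, 0.633)
t=11.500: state=(1.825, 0.727)
t=12.000: state=(1.787, 0.816)
t=12.360: state=(1.759, 0.876)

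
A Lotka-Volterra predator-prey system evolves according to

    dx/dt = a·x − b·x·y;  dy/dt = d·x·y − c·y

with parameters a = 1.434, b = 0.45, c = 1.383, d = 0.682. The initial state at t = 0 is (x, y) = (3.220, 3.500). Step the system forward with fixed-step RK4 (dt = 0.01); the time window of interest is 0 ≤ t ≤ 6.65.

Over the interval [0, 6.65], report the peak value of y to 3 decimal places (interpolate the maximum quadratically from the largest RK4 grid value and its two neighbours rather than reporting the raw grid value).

max y = 5.061

t=0.000: state=(3.220, 3.500)
step 1 (dt=0.01): k1=(-0.454, 2.846), k2=(-0.474, 2.852), k3=(-0.474, 2.852), k4=(-0.495, 2.857); state += dt/6·(k1+2k2+2k3+k4)
t=0.010: state=(3.215, 3.529)
t=0.020: state=(3.210, 3.557)
t=0.030: state=(3.205, 3.586)
continuing one RK4 step at a time; state shown every 25 steps (Δt=0.25):
t=0.250: state=(2.985, 4.218)
t=0.500: state=(2.566, 4.799)
t=0.750: state=(2.102, 5.055)
t=1.000: state=(1.709, 4.944)
t=1.250: state=(1.430, 4.565)
t=1.500: state=(1.260, 4.057)
t=1.750: state=(1.177, 3.530)
t=2.000: state=(1.164, 3.047)
t=2.250: state=(1.211, 2.638)
t=2.500: state=(1.313, 2.313)
t=2.750: state=(1.469, 2.074)
t=3.000: state=(1.681, 1.918)
t=3.250: state=(1.948, 1.848)
t=3.500: state=(2.264, 1.872)
t=3.750: state=(2.608, 2.006)
t=4.000: state=(2.937, 2.279)
t=4.250: state=(3.178, 2.722)
t=4.500: state=(3.239, 3.339)
t=4.750: state=(3.059, 4.057)
t=5.000: state=(2.672, 4.690)
t=5.250: state=(2.205, 5.030)
t=5.500: state=(1.790, 4.998)
t=5.750: state=(1.484, 4.668)
t=6.000: state=(1.290, 4.178)
t=6.250: state=(1.189, 3.649)
t=6.500: state=(1.161, 3.152)
t=6.650: state=(1.175, 2.886)
largest grid value and its neighbours: y(5.340)=5.06040, y(5.350)=5.06070, y(5.360)=5.06042
parabola through these three points peaks at t≈5.350 with y≈5.06070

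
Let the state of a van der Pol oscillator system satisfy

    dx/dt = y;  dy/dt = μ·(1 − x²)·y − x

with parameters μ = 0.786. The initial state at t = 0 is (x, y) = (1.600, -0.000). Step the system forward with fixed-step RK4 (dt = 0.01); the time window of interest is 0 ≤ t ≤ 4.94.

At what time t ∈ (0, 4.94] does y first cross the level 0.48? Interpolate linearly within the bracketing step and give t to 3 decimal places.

t=0.000: state=(1.600, -0.000)
step 1 (dt=0.01): k1=(-0.000, -1.600), k2=(-0.008, -1.590), k3=(-0.008, -1.590), k4=(-0.016, -1.580); state += dt/6·(k1+2k2+2k3+k4)
t=0.010: state=(1.600, -0.016)
t=0.020: state=(1.600, -0.032)
t=0.030: state=(1.599, -0.047)
continuing one RK4 step at a time; state shown every 20 steps (Δt=0.2):
t=0.200: state=(1.571, -0.283)
t=0.400: state=(1.491, -0.506)
t=0.600: state=(1.371, -0.693)
t=0.800: state=(1.214, -0.870)
t=1.000: state=(1.022, -1.056)
t=1.200: state=(0.790, -1.270)
t=1.400: state=(0.511, -1.525)
t=1.600: state=(0.177, -1.825)
t=1.800: state=(-0.219, -2.128)
t=2.000: state=(-0.667, -2.318)
t=2.200: state=(-1.125, -2.203)
t=2.400: state=(-1.521, -1.698)
t=2.600: state=(-1.791, -0.994)
t=2.800: state=(-1.924, -0.364)
t=3.000: state=(-1.949, 0.080)
t=3.200: state=(-1.903, 0.366)
t=3.300: state=(-1.861, 0.471)
next step: t=3.310: state=(-1.856, 0.480) — y has crossed 0.48
linear interpolation between t=3.300 (0.47081) and t=3.310 (0.48022) → t≈3.310

t = 3.310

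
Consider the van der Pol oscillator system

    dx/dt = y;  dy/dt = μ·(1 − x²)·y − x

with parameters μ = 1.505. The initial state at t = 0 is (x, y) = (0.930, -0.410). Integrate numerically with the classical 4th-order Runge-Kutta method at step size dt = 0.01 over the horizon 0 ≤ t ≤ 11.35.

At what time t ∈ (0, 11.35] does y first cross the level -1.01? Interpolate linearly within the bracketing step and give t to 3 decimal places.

t=0.000: state=(0.930, -0.410)
step 1 (dt=0.01): k1=(-0.410, -1.013), k2=(-0.415, -1.015), k3=(-0.415, -1.015), k4=(-0.420, -1.016); state += dt/6·(k1+2k2+2k3+k4)
t=0.010: state=(0.926, -0.420)
t=0.020: state=(0.922, -0.430)
t=0.030: state=(0.917, -0.441)
t=0.490: state=(0.595, -1.002)
next step: t=0.500: state=(0.585, -1.017) — y has crossed -1.01
linear interpolation between t=0.490 (-1.00167) and t=0.500 (-1.01748) → t≈0.495

t = 0.495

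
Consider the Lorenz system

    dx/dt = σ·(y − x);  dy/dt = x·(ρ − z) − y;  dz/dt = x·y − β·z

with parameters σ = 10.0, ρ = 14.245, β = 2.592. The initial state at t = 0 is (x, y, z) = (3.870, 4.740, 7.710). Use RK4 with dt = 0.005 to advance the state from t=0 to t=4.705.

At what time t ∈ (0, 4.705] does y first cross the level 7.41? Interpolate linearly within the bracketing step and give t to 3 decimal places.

t = 0.117

t=0.000: state=(3.870, 4.740, 7.710)
step 1 (dt=0.005): k1=(8.700, 20.550, -1.641), k2=(8.996, 20.657, -1.327), k3=(8.992, 20.659, -1.324), k4=(9.283, 20.767, -1.006); state += dt/6·(k1+2k2+2k3+k4)
t=0.005: state=(3.915, 4.843, 7.703)
t=0.010: state=(3.963, 4.948, 7.700)
t=0.015: state=(4.013, 5.053, 7.700)
t=0.115: state=(5.505, 7.363, 8.561)
next step: t=0.120: state=(5.599, 7.482, 8.656) — y has crossed 7.41
linear interpolation between t=0.115 (7.36302) and t=0.120 (7.48240) → t≈0.117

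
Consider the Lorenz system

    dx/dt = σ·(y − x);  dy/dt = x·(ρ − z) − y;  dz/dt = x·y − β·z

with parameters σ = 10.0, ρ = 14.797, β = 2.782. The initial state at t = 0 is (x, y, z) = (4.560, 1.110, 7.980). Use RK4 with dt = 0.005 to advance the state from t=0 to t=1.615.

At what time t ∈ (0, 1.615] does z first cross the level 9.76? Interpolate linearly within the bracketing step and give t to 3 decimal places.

t = 0.321

t=0.000: state=(4.560, 1.110, 7.980)
step 1 (dt=0.005): k1=(-34.500, 29.976, -17.139), k2=(-32.888, 29.504, -16.780), k3=(-32.940, 29.529, -16.783), k4=(-31.377, 29.074, -16.439); state += dt/6·(k1+2k2+2k3+k4)
t=0.005: state=(4.395, 1.258, 7.896)
t=0.010: state=(4.246, 1.401, 7.816)
t=0.015: state=(4.111, 1.540, 7.738)
continuing one RK4 step at a time; state shown every 20 steps (Δt=0.1):
t=0.100: state=(3.322, 3.584, 6.798)
t=0.200: state=(4.396, 6.145, 6.767)
t=0.300: state=(6.642, 9.258, 8.901)
t=0.320: state=(7.170, 9.827, 9.703)
next step: t=0.325: state=(7.303, 9.958, 9.925) — z has crossed 9.76
linear interpolation between t=0.320 (9.70307) and t=0.325 (9.92452) → t≈0.321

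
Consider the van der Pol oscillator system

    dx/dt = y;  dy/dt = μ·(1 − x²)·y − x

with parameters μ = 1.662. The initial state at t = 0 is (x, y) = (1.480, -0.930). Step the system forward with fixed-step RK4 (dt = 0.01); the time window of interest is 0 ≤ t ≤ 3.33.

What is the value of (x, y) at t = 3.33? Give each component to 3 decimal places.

t=0.000: state=(1.480, -0.930)
step 1 (dt=0.01): k1=(-0.930, 0.360), k2=(-0.928, 0.340), k3=(-0.928, 0.340), k4=(-0.927, 0.320); state += dt/6·(k1+2k2+2k3+k4)
t=0.010: state=(1.471, -0.927)
t=0.020: state=(1.461, -0.924)
t=0.030: state=(1.452, -0.921)
continuing one RK4 step at a time; state shown every 20 steps (Δt=0.2):
t=0.200: state=(1.297, -0.924)
t=0.400: state=(1.104, -1.022)
t=0.600: state=(0.881, -1.226)
t=0.800: state=(0.603, -1.579)
t=1.000: state=(0.234, -2.165)
t=1.200: state=(-0.280, -2.998)
t=1.400: state=(-0.948, -3.527)
t=1.600: state=(-1.587, -2.590)
t=1.800: state=(-1.939, -0.993)
t=2.000: state=(-2.037, -0.113)
t=2.200: state=(-2.021, 0.213)
t=2.400: state=(-1.965, 0.333)
t=2.600: state=(-1.892, 0.390)
t=2.800: state=(-1.810, 0.429)
t=3.000: state=(-1.720, 0.467)
t=3.200: state=(-1.622, 0.511)
t=3.330: state=(-1.554, 0.544)

(x, y) = (-1.554, 0.544)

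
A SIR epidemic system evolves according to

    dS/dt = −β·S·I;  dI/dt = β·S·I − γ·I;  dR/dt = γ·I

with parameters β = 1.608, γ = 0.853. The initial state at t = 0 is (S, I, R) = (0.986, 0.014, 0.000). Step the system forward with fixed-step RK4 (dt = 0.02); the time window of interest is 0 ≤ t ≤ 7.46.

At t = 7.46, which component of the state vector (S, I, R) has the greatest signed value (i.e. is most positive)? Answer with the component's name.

largest component: R

t=0.000: state=(0.986, 0.014, 0.000)
step 1 (dt=0.02): k1=(-0.022, 0.010, 0.012), k2=(-0.022, 0.010, 0.012), k3=(-0.022, 0.010, 0.012), k4=(-0.023, 0.010, 0.012); state += dt/6·(k1+2k2+2k3+k4)
t=0.020: state=(0.986, 0.014, 0.000)
t=0.040: state=(0.985, 0.014, 0.000)
t=0.060: state=(0.985, 0.015, 0.001)
continuing one RK4 step at a time; state shown every 25 steps (Δt=0.5):
t=0.500: state=(0.973, 0.020, 0.007)
t=1.000: state=(0.954, 0.028, 0.017)
t=1.500: state=(0.928, 0.040, 0.032)
t=2.000: state=(0.894, 0.054, 0.052)
t=2.500: state=(0.851, 0.071, 0.078)
t=3.000: state=(0.798, 0.090, 0.113)
t=3.500: state=(0.736, 0.109, 0.155)
t=4.000: state=(0.670, 0.125, 0.205)
t=4.500: state=(0.603, 0.136, 0.261)
t=5.000: state=(0.539, 0.141, 0.320)
t=5.500: state=(0.482, 0.138, 0.380)
t=6.000: state=(0.432, 0.130, 0.437)
t=6.500: state=(0.391, 0.118, 0.490)
t=7.000: state=(0.358, 0.104, 0.538)
t=7.460: state=(0.333, 0.091, 0.576)
compare at T: S=0.333, I=0.091, R=0.576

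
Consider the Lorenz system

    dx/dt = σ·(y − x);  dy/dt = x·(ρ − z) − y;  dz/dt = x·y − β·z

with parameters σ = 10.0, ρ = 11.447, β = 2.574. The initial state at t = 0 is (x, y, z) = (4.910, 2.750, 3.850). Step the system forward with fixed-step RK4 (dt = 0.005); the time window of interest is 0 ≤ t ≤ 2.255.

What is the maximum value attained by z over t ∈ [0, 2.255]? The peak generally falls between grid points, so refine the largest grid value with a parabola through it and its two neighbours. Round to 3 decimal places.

t=0.000: state=(4.910, 2.750, 3.850)
step 1 (dt=0.005): k1=(-21.600, 34.551, 3.593), k2=(-20.196, 34.011, 3.840), k3=(-20.245, 34.036, 3.842), k4=(-18.886, 33.520, 4.083); state += dt/6·(k1+2k2+2k3+k4)
t=0.005: state=(4.809, 2.920, 3.869)
t=0.010: state=(4.721, 3.085, 3.891)
t=0.015: state=(4.645, 3.246, 3.915)
continuing one RK4 step at a time; state shown every 20 steps (Δt=0.1):
t=0.100: state=(4.637, 5.609, 4.688)
t=0.200: state=(6.154, 7.983, 6.906)
t=0.300: state=(7.796, 8.964, 10.767)
t=0.400: state=(8.001, 7.151, 14.185)
t=0.500: state=(6.369, 4.256, 14.581)
t=0.600: state=(4.358, 2.644, 12.826)
t=0.700: state=(3.094, 2.275, 10.679)
t=0.800: state=(2.644, 2.517, 8.839)
t=0.900: state=(2.770, 3.126, 7.494)
t=1.000: state=(3.331, 4.092, 6.758)
t=1.100: state=(4.280, 5.406, 6.824)
t=1.200: state=(5.519, 6.812, 7.954)
t=1.300: state=(6.677, 7.578, 10.120)
t=1.400: state=(7.088, 6.936, 12.356)
t=1.500: state=(6.407, 5.305, 13.232)
t=1.600: state=(5.173, 3.946, 12.550)
t=1.700: state=(4.149, 3.375, 11.161)
t=1.800: state=(3.651, 3.420, 9.766)
t=1.900: state=(3.653, 3.871, 8.705)
t=2.000: state=(4.053, 4.621, 8.165)
t=2.100: state=(4.750, 5.549, 8.293)
t=2.200: state=(5.576, 6.379, 9.160)
t=2.255: state=(5.982, 6.634, 9.890)
largest grid value and its neighbours: z(0.455)=14.79408, z(0.460)=14.79879, z(0.465)=14.79578
parabola through these three points peaks at t≈0.461 with z≈14.79883

max z = 14.799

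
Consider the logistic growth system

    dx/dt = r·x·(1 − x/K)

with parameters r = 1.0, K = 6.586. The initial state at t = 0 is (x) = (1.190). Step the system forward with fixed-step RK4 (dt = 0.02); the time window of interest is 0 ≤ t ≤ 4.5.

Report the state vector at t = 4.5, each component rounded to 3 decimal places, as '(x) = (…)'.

t=0.000: state=(1.190)
step 1 (dt=0.02): k1=(0.975), k2=(0.981), k3=(0.981), k4=(0.987); state += dt/6·(k1+2k2+2k3+k4)
t=0.020: state=(1.210)
t=0.040: state=(1.229)
t=0.060: state=(1.250)
continuing one RK4 step at a time; state shown every 10 steps (Δt=0.2):
t=0.200: state=(1.398)
t=0.400: state=(1.630)
t=0.600: state=(1.888)
t=0.800: state=(2.168)
t=1.000: state=(2.468)
t=1.200: state=(2.784)
t=1.400: state=(3.109)
t=1.600: state=(3.438)
t=1.800: state=(3.764)
t=2.000: state=(4.081)
t=2.200: state=(4.384)
t=2.400: state=(4.666)
t=2.600: state=(4.927)
t=2.800: state=(5.162)
t=3.000: state=(5.373)
t=3.200: state=(5.559)
t=3.400: state=(5.720)
t=3.600: state=(5.860)
t=3.800: state=(5.979)
t=4.000: state=(6.081)
t=4.200: state=(6.167)
t=4.400: state=(6.239)
t=4.500: state=(6.270)

(x) = (6.270)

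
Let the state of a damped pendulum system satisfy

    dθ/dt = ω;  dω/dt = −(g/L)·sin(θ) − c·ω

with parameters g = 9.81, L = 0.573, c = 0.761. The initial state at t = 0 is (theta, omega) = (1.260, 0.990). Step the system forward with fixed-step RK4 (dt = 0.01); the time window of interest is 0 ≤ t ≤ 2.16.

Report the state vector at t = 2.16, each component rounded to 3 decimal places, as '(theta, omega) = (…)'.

t=0.000: state=(1.260, 0.990)
step 1 (dt=0.01): k1=(0.990, -17.054), k2=(0.905, -17.014), k3=(0.905, -17.012), k4=(0.820, -16.971); state += dt/6·(k1+2k2+2k3+k4)
t=0.010: state=(1.269, 0.820)
t=0.020: state=(1.276, 0.651)
t=0.030: state=(1.282, 0.482)
continuing one RK4 step at a time; state shown every 10 steps (Δt=0.1):
t=0.100: state=(1.275, -0.663)
t=0.200: state=(1.133, -2.158)
t=0.300: state=(0.853, -3.384)
t=0.400: state=(0.471, -4.148)
t=0.500: state=(0.045, -4.259)
t=0.600: state=(-0.357, -3.680)
t=0.700: state=(-0.674, -2.585)
t=0.800: state=(-0.866, -1.236)
t=0.900: state=(-0.920, 0.151)
t=1.000: state=(-0.840, 1.420)
t=1.100: state=(-0.644, 2.437)
t=1.200: state=(-0.365, 3.058)
t=1.300: state=(-0.050, 3.170)
t=1.400: state=(0.251, 2.764)
t=1.500: state=(0.490, 1.953)
t=1.600: state=(0.634, 0.919)
t=1.700: state=(0.672, -0.162)
t=1.800: state=(0.605, -1.143)
t=1.900: state=(0.451, -1.897)
t=2.000: state=(0.237, -2.316)
t=2.100: state=(0.001, -2.340)
t=2.160: state=(-0.135, -2.167)

(theta, omega) = (-0.135, -2.167)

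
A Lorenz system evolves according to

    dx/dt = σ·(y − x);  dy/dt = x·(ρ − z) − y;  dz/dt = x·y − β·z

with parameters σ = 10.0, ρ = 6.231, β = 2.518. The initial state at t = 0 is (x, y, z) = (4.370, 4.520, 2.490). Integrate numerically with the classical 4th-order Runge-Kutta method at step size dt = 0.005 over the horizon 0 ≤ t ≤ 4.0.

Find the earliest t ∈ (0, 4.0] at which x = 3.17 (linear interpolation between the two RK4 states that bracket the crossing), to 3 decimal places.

t=0.000: state=(4.370, 4.520, 2.490)
step 1 (dt=0.005): k1=(1.500, 11.828, 13.483), k2=(1.758, 11.665, 13.544), k3=(1.748, 11.667, 13.545), k4=(1.996, 11.506, 13.607); state += dt/6·(k1+2k2+2k3+k4)
t=0.005: state=(4.379, 4.578, 2.558)
t=0.010: state=(4.390, 4.635, 2.626)
t=0.015: state=(4.403, 4.690, 2.695)
continuing one RK4 step at a time; state shown every 40 steps (Δt=0.2):
t=0.200: state=(5.285, 5.568, 5.581)
t=0.400: state=(4.778, 4.080, 7.361)
t=0.600: state=(3.321, 2.726, 6.495)
t=0.625: state=(3.180, 2.645, 6.310)
next step: t=0.630: state=(3.154, 2.631, 6.273) — x has crossed 3.17
linear interpolation between t=0.625 (3.17993) and t=0.630 (3.15350) → t≈0.627

t = 0.627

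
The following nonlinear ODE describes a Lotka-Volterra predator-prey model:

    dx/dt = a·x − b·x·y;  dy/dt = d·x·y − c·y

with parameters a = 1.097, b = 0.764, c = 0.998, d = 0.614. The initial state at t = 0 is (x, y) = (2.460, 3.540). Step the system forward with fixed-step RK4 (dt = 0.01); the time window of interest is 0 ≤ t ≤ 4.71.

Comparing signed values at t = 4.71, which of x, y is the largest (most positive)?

t=0.000: state=(2.460, 3.540)
step 1 (dt=0.01): k1=(-3.955, 1.814), k2=(-3.940, 1.776), k3=(-3.939, 1.776), k4=(-3.924, 1.737); state += dt/6·(k1+2k2+2k3+k4)
t=0.010: state=(2.421, 3.558)
t=0.020: state=(2.382, 3.575)
t=0.030: state=(2.343, 3.591)
continuing one RK4 step at a time; state shown every 20 steps (Δt=0.2):
t=0.200: state=(1.749, 3.748)
t=0.400: state=(1.231, 3.678)
t=0.600: state=(0.889, 3.426)
t=0.800: state=(0.673, 3.086)
t=1.000: state=(0.538, 2.721)
t=1.200: state=(0.454, 2.367)
t=1.400: state=(0.404, 2.043)
t=1.600: state=(0.377, 1.756)
t=1.800: state=(0.366, 1.505)
t=2.000: state=(0.368, 1.289)
t=2.200: state=(0.382, 1.105)
t=2.400: state=(0.407, 0.950)
t=2.600: state=(0.442, 0.820)
t=2.800: state=(0.490, 0.711)
t=3.000: state=(0.552, 0.621)
t=3.200: state=(0.628, 0.546)
t=3.400: state=(0.723, 0.486)
t=3.600: state=(0.839, 0.438)
t=3.800: state=(0.981, 0.401)
t=4.000: state=(1.151, 0.375)
t=4.200: state=(1.356, 0.358)
t=4.400: state=(1.599, 0.351)
t=4.600: state=(1.887, 0.356)
t=4.710: state=(2.066, 0.365)
compare at T: x=2.066, y=0.365

largest component: x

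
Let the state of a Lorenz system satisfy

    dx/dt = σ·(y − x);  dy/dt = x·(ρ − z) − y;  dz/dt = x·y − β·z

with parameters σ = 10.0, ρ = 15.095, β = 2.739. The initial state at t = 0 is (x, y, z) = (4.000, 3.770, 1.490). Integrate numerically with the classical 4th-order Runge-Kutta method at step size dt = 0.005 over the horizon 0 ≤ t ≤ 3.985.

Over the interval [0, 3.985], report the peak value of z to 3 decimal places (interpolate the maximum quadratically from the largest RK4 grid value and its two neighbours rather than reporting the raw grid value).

max z = 23.085

t=0.000: state=(4.000, 3.770, 1.490)
step 1 (dt=0.005): k1=(-2.300, 50.650, 10.999), k2=(-0.976, 50.335, 11.408), k3=(-1.017, 50.377, 11.415), k4=(0.270, 50.101, 11.830); state += dt/6·(k1+2k2+2k3+k4)
t=0.005: state=(3.995, 4.022, 1.547)
t=0.010: state=(4.002, 4.271, 1.608)
t=0.015: state=(4.022, 4.519, 1.674)
continuing one RK4 step at a time; state shown every 40 steps (Δt=0.2):
t=0.200: state=(9.694, 13.830, 10.928)
t=0.400: state=(7.959, 2.511, 21.980)
t=0.600: state=(1.025, -0.218, 12.968)
t=0.800: state=(0.171, 0.134, 7.495)
t=1.000: state=(0.309, 0.474, 4.344)
t=1.200: state=(1.023, 1.680, 2.618)
t=1.400: state=(3.815, 6.311, 2.966)
t=1.600: state=(10.909, 13.627, 15.435)
t=1.800: state=(5.940, 1.172, 19.914)
t=2.000: state=(0.950, 0.240, 11.636)
t=2.200: state=(0.710, 0.945, 6.789)
t=2.400: state=(1.848, 2.887, 4.288)
t=2.600: state=(5.859, 9.063, 6.065)
t=2.800: state=(10.845, 9.897, 20.161)
t=3.000: state=(3.911, 0.974, 16.746)
t=3.200: state=(1.473, 1.399, 10.002)
t=3.400: state=(2.463, 3.539, 6.482)
t=3.600: state=(6.342, 9.184, 8.180)
t=3.800: state=(9.905, 8.732, 19.381)
t=3.985: state=(4.639, 2.070, 16.660)
largest grid value and its neighbours: z(0.345)=23.05543, z(0.350)=23.08242, z(0.355)=23.07916
parabola through these three points peaks at t≈0.352 with z≈23.08474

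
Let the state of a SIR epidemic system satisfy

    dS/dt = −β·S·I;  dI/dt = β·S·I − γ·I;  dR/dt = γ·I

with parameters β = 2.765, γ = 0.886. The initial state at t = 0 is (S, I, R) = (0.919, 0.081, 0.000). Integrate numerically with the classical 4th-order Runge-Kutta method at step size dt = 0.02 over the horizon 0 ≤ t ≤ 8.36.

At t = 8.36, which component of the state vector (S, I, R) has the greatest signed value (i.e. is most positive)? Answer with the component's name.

t=0.000: state=(0.919, 0.081, 0.000)
step 1 (dt=0.02): k1=(-0.206, 0.134, 0.072), k2=(-0.209, 0.136, 0.073), k3=(-0.209, 0.136, 0.073), k4=(-0.212, 0.138, 0.074); state += dt/6·(k1+2k2+2k3+k4)
t=0.020: state=(0.915, 0.084, 0.001)
t=0.040: state=(0.911, 0.087, 0.003)
t=0.060: state=(0.906, 0.089, 0.005)
continuing one RK4 step at a time; state shown every 25 steps (Δt=0.5):
t=0.500: state=(0.777, 0.169, 0.054)
t=1.000: state=(0.570, 0.277, 0.153)
t=1.500: state=(0.369, 0.339, 0.292)
t=2.000: state=(0.231, 0.327, 0.442)
t=2.500: state=(0.152, 0.272, 0.576)
t=3.000: state=(0.109, 0.209, 0.682)
t=3.500: state=(0.085, 0.153, 0.762)
t=4.000: state=(0.071, 0.109, 0.819)
t=4.500: state=(0.063, 0.077, 0.860)
t=5.000: state=(0.057, 0.054, 0.889)
t=5.500: state=(0.054, 0.037, 0.909)
t=6.000: state=(0.052, 0.026, 0.923)
t=6.500: state=(0.050, 0.018, 0.932)
t=7.000: state=(0.049, 0.012, 0.939)
t=7.500: state=(0.048, 0.008, 0.943)
t=8.000: state=(0.048, 0.006, 0.946)
t=8.360: state=(0.048, 0.004, 0.948)
compare at T: S=0.048, I=0.004, R=0.948

largest component: R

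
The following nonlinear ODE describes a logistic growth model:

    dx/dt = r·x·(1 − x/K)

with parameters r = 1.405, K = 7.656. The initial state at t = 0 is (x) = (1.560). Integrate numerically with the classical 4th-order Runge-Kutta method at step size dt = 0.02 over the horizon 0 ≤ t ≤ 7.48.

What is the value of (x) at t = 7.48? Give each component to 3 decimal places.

t=0.000: state=(1.560)
step 1 (dt=0.02): k1=(1.745), k2=(1.760), k3=(1.760), k4=(1.774); state += dt/6·(k1+2k2+2k3+k4)
t=0.020: state=(1.595)
t=0.040: state=(1.631)
t=0.060: state=(1.667)
continuing one RK4 step at a time; state shown every 25 steps (Δt=0.5):
t=0.500: state=(2.608)
t=1.000: state=(3.908)
t=1.500: state=(5.191)
t=2.000: state=(6.198)
t=2.500: state=(6.857)
t=3.000: state=(7.238)
t=3.500: state=(7.443)
t=4.000: state=(7.549)
t=4.500: state=(7.603)
t=5.000: state=(7.629)
t=5.500: state=(7.643)
t=6.000: state=(7.649)
t=6.500: state=(7.653)
t=7.000: state=(7.654)
t=7.480: state=(7.655)

(x) = (7.655)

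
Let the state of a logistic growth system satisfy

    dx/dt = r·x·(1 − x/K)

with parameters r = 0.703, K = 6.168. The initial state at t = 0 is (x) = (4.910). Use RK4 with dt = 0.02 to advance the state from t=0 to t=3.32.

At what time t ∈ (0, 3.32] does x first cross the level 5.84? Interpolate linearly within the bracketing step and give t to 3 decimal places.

t=0.000: state=(4.910)
step 1 (dt=0.02): k1=(0.704), k2=(0.701), k3=(0.701), k4=(0.698); state += dt/6·(k1+2k2+2k3+k4)
t=0.020: state=(4.924)
t=0.040: state=(4.938)
t=0.060: state=(4.952)
continuing one RK4 step at a time; state shown every 10 steps (Δt=0.2):
t=0.200: state=(5.045)
t=0.400: state=(5.168)
t=0.600: state=(5.281)
t=0.800: state=(5.382)
t=1.000: state=(5.474)
t=1.200: state=(5.556)
t=1.400: state=(5.629)
t=1.600: state=(5.694)
t=1.800: state=(5.752)
t=2.000: state=(5.804)
t=2.140: state=(5.836)
next step: t=2.160: state=(5.840) — x has crossed 5.84
linear interpolation between t=2.140 (5.83584) and t=2.160 (5.84024) → t≈2.159

t = 2.159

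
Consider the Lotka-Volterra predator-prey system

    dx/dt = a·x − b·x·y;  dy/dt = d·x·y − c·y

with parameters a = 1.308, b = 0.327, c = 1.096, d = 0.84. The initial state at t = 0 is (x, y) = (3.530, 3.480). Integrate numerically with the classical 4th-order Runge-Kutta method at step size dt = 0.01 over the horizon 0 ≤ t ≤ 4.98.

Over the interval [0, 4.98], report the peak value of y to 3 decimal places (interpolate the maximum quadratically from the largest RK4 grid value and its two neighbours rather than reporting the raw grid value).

t=0.000: state=(3.530, 3.480)
step 1 (dt=0.01): k1=(0.600, 6.505), k2=(0.563, 6.574), k3=(0.563, 6.575), k4=(0.525, 6.644); state += dt/6·(k1+2k2+2k3+k4)
t=0.010: state=(3.536, 3.546)
t=0.020: state=(3.540, 3.613)
t=0.030: state=(3.545, 3.681)
continuing one RK4 step at a time; state shown every 20 steps (Δt=0.2):
t=0.200: state=(3.479, 5.061)
t=0.400: state=(3.043, 7.067)
t=0.600: state=(2.336, 8.936)
t=0.800: state=(1.625, 9.993)
t=1.000: state=(1.090, 10.053)
t=1.200: state=(0.748, 9.400)
t=1.400: state=(0.542, 8.401)
t=1.600: state=(0.421, 7.309)
t=1.800: state=(0.351, 6.261)
t=2.000: state=(0.313, 5.315)
t=2.200: state=(0.295, 4.491)
t=2.400: state=(0.292, 3.789)
t=2.600: state=(0.303, 3.199)
t=2.800: state=(0.324, 2.707)
t=3.000: state=(0.358, 2.302)
t=3.200: state=(0.404, 1.971)
t=3.400: state=(0.466, 1.702)
t=3.600: state=(0.545, 1.488)
t=3.800: state=(0.646, 1.320)
t=4.000: state=(0.773, 1.194)
t=4.200: state=(0.932, 1.106)
t=4.400: state=(1.128, 1.056)
t=4.600: state=(1.368, 1.045)
t=4.800: state=(1.658, 1.082)
t=4.980: state=(1.965, 1.167)
largest grid value and its neighbours: y(0.900)=10.13584, y(0.910)=10.13699, y(0.920)=10.13591
parabola through these three points peaks at t≈0.910 with y≈10.13699

max y = 10.137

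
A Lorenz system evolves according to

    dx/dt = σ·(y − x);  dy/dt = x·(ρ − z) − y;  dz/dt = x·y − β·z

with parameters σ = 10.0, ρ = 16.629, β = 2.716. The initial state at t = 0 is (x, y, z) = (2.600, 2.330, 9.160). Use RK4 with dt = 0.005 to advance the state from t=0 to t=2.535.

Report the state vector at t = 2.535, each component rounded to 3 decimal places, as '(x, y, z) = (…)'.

t=0.000: state=(2.600, 2.330, 9.160)
step 1 (dt=0.005): k1=(-2.700, 17.089, -18.821), k2=(-2.205, 17.118, -18.598), k3=(-2.217, 17.126, -18.596), k4=(-1.733, 17.162, -18.372); state += dt/6·(k1+2k2+2k3+k4)
t=0.005: state=(2.589, 2.416, 9.067)
t=0.010: state=(2.583, 2.502, 8.976)
t=0.015: state=(2.581, 2.588, 8.888)
continuing one RK4 step at a time; state shown every 20 steps (Δt=0.1):
t=0.100: state=(3.110, 4.270, 7.782)
t=0.200: state=(4.851, 7.181, 7.923)
t=0.300: state=(7.678, 10.818, 11.104)
t=0.400: state=(10.250, 11.593, 17.879)
t=0.500: state=(9.471, 6.708, 21.982)
t=0.600: state=(6.028, 2.636, 19.738)
t=0.700: state=(3.470, 1.815, 15.864)
t=0.800: state=(2.569, 2.307, 12.596)
t=0.900: state=(2.775, 3.405, 10.247)
t=1.000: state=(3.814, 5.278, 9.050)
t=1.100: state=(5.737, 8.106, 9.715)
t=1.200: state=(8.313, 10.812, 13.430)
t=1.300: state=(9.850, 9.970, 19.040)
t=1.400: state=(8.361, 5.632, 20.892)
t=1.500: state=(5.497, 2.956, 18.368)
t=1.600: state=(3.687, 2.618, 15.031)
t=1.700: state=(3.238, 3.335, 12.315)
t=1.800: state=(3.784, 4.755, 10.606)
t=1.900: state=(5.167, 6.952, 10.376)
t=2.000: state=(7.236, 9.445, 12.457)
t=2.100: state=(9.048, 10.104, 16.801)
t=2.200: state=(8.831, 7.350, 19.925)
t=2.300: state=(6.683, 4.298, 19.060)
t=2.400: state=(4.701, 3.274, 16.299)
t=2.500: state=(3.882, 3.632, 13.657)
t=2.535: state=(3.856, 3.953, 12.906)

(x, y, z) = (3.856, 3.953, 12.906)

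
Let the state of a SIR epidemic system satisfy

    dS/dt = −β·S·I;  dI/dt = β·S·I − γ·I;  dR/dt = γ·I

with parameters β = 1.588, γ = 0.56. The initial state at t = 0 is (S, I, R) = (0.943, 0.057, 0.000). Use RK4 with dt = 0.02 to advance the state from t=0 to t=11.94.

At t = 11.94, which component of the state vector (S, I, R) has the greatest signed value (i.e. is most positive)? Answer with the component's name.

t=0.000: state=(0.943, 0.057, 0.000)
step 1 (dt=0.02): k1=(-0.085, 0.053, 0.032), k2=(-0.086, 0.054, 0.032), k3=(-0.086, 0.054, 0.032), k4=(-0.087, 0.054, 0.033); state += dt/6·(k1+2k2+2k3+k4)
t=0.020: state=(0.941, 0.058, 0.001)
t=0.040: state=(0.940, 0.059, 0.001)
t=0.060: state=(0.938, 0.060, 0.002)
continuing one RK4 step at a time; state shown every 25 steps (Δt=0.5):
t=0.500: state=(0.890, 0.089, 0.020)
t=1.000: state=(0.816, 0.133, 0.051)
t=1.500: state=(0.719, 0.185, 0.096)
t=2.000: state=(0.608, 0.237, 0.155)
t=2.500: state=(0.495, 0.278, 0.227)
t=3.000: state=(0.393, 0.298, 0.309)
t=3.500: state=(0.310, 0.298, 0.392)
t=4.000: state=(0.246, 0.280, 0.474)
t=4.500: state=(0.199, 0.252, 0.548)
t=5.000: state=(0.165, 0.220, 0.615)
t=5.500: state=(0.140, 0.188, 0.672)
t=6.000: state=(0.122, 0.158, 0.720)
t=6.500: state=(0.109, 0.131, 0.760)
t=7.000: state=(0.099, 0.107, 0.793)
t=7.500: state=(0.092, 0.087, 0.821)
t=8.000: state=(0.086, 0.071, 0.843)
t=8.500: state=(0.082, 0.057, 0.861)
t=9.000: state=(0.079, 0.046, 0.875)
t=9.500: state=(0.076, 0.037, 0.887)
t=10.000: state=(0.074, 0.030, 0.896)
t=10.500: state=(0.073, 0.024, 0.903)
t=11.000: state=(0.072, 0.019, 0.909)
t=11.500: state=(0.071, 0.015, 0.914)
t=11.940: state=(0.070, 0.013, 0.918)
compare at T: S=0.070, I=0.013, R=0.918

largest component: R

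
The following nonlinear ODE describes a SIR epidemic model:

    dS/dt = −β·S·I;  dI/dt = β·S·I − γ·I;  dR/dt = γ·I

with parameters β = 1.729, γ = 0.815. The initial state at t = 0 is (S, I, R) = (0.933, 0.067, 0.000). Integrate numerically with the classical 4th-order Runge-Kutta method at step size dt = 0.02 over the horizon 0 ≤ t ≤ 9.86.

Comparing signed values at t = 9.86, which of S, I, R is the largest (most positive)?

t=0.000: state=(0.933, 0.067, 0.000)
step 1 (dt=0.02): k1=(-0.108, 0.053, 0.055), k2=(-0.109, 0.054, 0.055), k3=(-0.109, 0.054, 0.055), k4=(-0.110, 0.054, 0.055); state += dt/6·(k1+2k2+2k3+k4)
t=0.020: state=(0.931, 0.068, 0.001)
t=0.040: state=(0.929, 0.069, 0.002)
t=0.060: state=(0.926, 0.070, 0.003)
continuing one RK4 step at a time; state shown every 25 steps (Δt=0.5):
t=0.500: state=(0.869, 0.097, 0.033)
t=1.000: state=(0.787, 0.133, 0.080)
t=1.500: state=(0.691, 0.167, 0.141)
t=2.000: state=(0.591, 0.194, 0.215)
t=2.500: state=(0.497, 0.206, 0.297)
t=3.000: state=(0.416, 0.203, 0.381)
t=3.500: state=(0.351, 0.188, 0.461)
t=4.000: state=(0.301, 0.166, 0.533)
t=4.500: state=(0.264, 0.141, 0.596)
t=5.000: state=(0.236, 0.116, 0.648)
t=5.500: state=(0.216, 0.094, 0.691)
t=6.000: state=(0.200, 0.075, 0.725)
t=6.500: state=(0.189, 0.059, 0.752)
t=7.000: state=(0.181, 0.046, 0.773)
t=7.500: state=(0.175, 0.036, 0.790)
t=8.000: state=(0.170, 0.027, 0.803)
t=8.500: state=(0.167, 0.021, 0.812)
t=9.000: state=(0.164, 0.016, 0.820)
t=9.500: state=(0.162, 0.012, 0.826)
t=9.860: state=(0.161, 0.010, 0.829)
compare at T: S=0.161, I=0.010, R=0.829

largest component: R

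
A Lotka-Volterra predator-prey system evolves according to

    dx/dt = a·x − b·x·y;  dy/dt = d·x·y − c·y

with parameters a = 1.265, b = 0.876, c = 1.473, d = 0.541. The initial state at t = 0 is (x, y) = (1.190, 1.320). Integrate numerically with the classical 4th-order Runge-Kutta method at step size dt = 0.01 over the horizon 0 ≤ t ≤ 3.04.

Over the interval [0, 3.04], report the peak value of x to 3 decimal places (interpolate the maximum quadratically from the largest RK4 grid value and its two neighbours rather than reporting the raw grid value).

max x = 5.230

t=0.000: state=(1.190, 1.320)
step 1 (dt=0.01): k1=(0.129, -1.095), k2=(0.135, -1.090), k3=(0.135, -1.090), k4=(0.141, -1.085); state += dt/6·(k1+2k2+2k3+k4)
t=0.010: state=(1.191, 1.309)
t=0.020: state=(1.193, 1.298)
t=0.030: state=(1.194, 1.288)
continuing one RK4 step at a time; state shown every 10 steps (Δt=0.1):
t=0.100: state=(1.209, 1.216)
t=0.200: state=(1.238, 1.121)
t=0.300: state=(1.279, 1.035)
t=0.400: state=(1.330, 0.959)
t=0.500: state=(1.392, 0.891)
t=0.600: state=(1.465, 0.830)
t=0.700: state=(1.549, 0.778)
t=0.800: state=(1.646, 0.732)
t=0.900: state=(1.755, 0.692)
t=1.000: state=(1.877, 0.659)
t=1.100: state=(2.014, 0.632)
t=1.200: state=(2.164, 0.610)
t=1.300: state=(2.330, 0.595)
t=1.400: state=(2.511, 0.585)
t=1.500: state=(2.708, 0.582)
t=1.600: state=(2.920, 0.584)
t=1.700: state=(3.147, 0.594)
t=1.800: state=(3.388, 0.612)
t=1.900: state=(3.640, 0.639)
t=2.000: state=(3.900, 0.676)
t=2.100: state=(4.163, 0.726)
t=2.200: state=(4.421, 0.790)
t=2.300: state=(4.666, 0.872)
t=2.400: state=(4.885, 0.974)
t=2.500: state=(5.063, 1.101)
t=2.600: state=(5.183, 1.254)
t=2.700: state=(5.230, 1.435)
t=2.800: state=(5.188, 1.642)
t=2.900: state=(5.049, 1.870)
t=3.000: state=(4.814, 2.108)
t=3.040: state=(4.695, 2.203)
largest grid value and its neighbours: x(2.690)=5.22913, x(2.700)=5.23001, x(2.710)=5.22999
parabola through these three points peaks at t≈2.705 with x≈5.23011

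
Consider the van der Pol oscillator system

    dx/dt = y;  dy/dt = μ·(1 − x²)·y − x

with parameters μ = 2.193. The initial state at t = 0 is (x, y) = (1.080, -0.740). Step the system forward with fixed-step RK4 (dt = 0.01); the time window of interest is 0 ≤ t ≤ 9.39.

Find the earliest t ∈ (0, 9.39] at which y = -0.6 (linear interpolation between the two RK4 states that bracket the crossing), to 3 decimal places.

t=0.000: state=(1.080, -0.740)
step 1 (dt=0.01): k1=(-0.740, -0.810), k2=(-0.744, -0.818), k3=(-0.744, -0.818), k4=(-0.748, -0.826); state += dt/6·(k1+2k2+2k3+k4)
t=0.010: state=(1.073, -0.748)
t=0.020: state=(1.065, -0.757)
t=0.030: state=(1.057, -0.765)
continuing one RK4 step at a time; state shown every 50 steps (Δt=0.5):
t=0.500: state=(0.556, -1.518)
t=1.000: state=(-0.767, -3.966)
t=1.460: state=(-1.977, -0.601)
next step: t=1.470: state=(-1.982, -0.545) — y has crossed -0.6
linear interpolation between t=1.460 (-0.60150) and t=1.470 (-0.54503) → t≈1.460

t = 1.460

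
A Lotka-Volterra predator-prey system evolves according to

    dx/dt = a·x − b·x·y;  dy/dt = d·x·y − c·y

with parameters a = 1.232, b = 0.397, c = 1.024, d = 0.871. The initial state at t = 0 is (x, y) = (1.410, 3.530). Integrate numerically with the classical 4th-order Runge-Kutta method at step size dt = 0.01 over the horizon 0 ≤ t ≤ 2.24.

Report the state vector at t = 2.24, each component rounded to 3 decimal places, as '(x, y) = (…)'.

(x, y) = (0.920, 3.041)

t=0.000: state=(1.410, 3.530)
step 1 (dt=0.01): k1=(-0.239, 0.721), k2=(-0.241, 0.718), k3=(-0.241, 0.718), k4=(-0.242, 0.715); state += dt/6·(k1+2k2+2k3+k4)
t=0.010: state=(1.408, 3.537)
t=0.020: state=(1.405, 3.544)
t=0.030: state=(1.403, 3.551)
continuing one RK4 step at a time; state shown every 10 steps (Δt=0.1):
t=0.100: state=(1.384, 3.599)
t=0.200: state=(1.356, 3.660)
t=0.300: state=(1.325, 3.713)
t=0.400: state=(1.292, 3.756)
t=0.500: state=(1.258, 3.789)
t=0.600: state=(1.224, 3.811)
t=0.700: state=(1.189, 3.821)
t=0.800: state=(1.156, 3.820)
t=0.900: state=(1.124, 3.808)
t=1.000: state=(1.093, 3.786)
t=1.100: state=(1.065, 3.754)
t=1.200: state=(1.038, 3.713)
t=1.300: state=(1.014, 3.665)
t=1.400: state=(0.993, 3.611)
t=1.500: state=(0.974, 3.551)
t=1.600: state=(0.958, 3.487)
t=1.700: state=(0.945, 3.419)
t=1.800: state=(0.935, 3.350)
t=1.900: state=(0.927, 3.279)
t=2.000: state=(0.922, 3.208)
t=2.100: state=(0.919, 3.137)
t=2.200: state=(0.919, 3.068)
t=2.240: state=(0.920, 3.041)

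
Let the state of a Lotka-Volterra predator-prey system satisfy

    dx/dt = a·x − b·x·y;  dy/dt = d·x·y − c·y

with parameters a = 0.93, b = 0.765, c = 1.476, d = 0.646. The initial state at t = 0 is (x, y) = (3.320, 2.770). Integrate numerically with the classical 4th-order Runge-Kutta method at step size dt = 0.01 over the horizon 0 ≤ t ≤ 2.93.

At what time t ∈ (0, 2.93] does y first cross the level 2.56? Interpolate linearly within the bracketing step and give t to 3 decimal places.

t=0.000: state=(3.320, 2.770)
step 1 (dt=0.01): k1=(-3.948, 1.852), k2=(-3.948, 1.823), k3=(-3.947, 1.823), k4=(-3.946, 1.793); state += dt/6·(k1+2k2+2k3+k4)
t=0.010: state=(3.281, 2.788)
t=0.020: state=(3.241, 2.806)
t=0.030: state=(3.202, 2.823)
continuing one RK4 step at a time; state shown every 10 steps (Δt=0.1):
t=0.100: state=(2.929, 2.924)
t=0.200: state=(2.561, 3.012)
t=0.300: state=(2.229, 3.033)
t=0.400: state=(1.942, 2.993)
t=0.500: state=(1.701, 2.904)
t=0.600: state=(1.501, 2.778)
t=0.700: state=(1.340, 2.627)
t=0.740: state=(1.284, 2.562)
next step: t=0.750: state=(1.271, 2.545) — y has crossed 2.56
linear interpolation between t=0.740 (2.56157) and t=0.750 (2.54497) → t≈0.741

t = 0.741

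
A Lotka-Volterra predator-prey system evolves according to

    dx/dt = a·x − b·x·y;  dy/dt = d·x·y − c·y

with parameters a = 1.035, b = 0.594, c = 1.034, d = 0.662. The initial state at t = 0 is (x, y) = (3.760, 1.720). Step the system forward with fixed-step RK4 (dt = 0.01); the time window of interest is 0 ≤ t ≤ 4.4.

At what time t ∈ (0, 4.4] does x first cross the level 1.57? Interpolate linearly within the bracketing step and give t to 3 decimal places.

t = 1.017

t=0.000: state=(3.760, 1.720)
step 1 (dt=0.01): k1=(0.050, 2.503), k2=(0.022, 2.521), k3=(0.022, 2.521), k4=(-0.006, 2.540); state += dt/6·(k1+2k2+2k3+k4)
t=0.010: state=(3.760, 1.745)
t=0.020: state=(3.760, 1.771)
t=0.030: state=(3.759, 1.797)
continuing one RK4 step at a time; state shown every 20 steps (Δt=0.2):
t=0.200: state=(3.649, 2.290)
t=0.400: state=(3.288, 2.956)
t=0.600: state=(2.739, 3.587)
t=0.800: state=(2.137, 4.028)
t=1.000: state=(1.609, 4.192)
t=1.010: state=(1.586, 4.193)
next step: t=1.020: state=(1.563, 4.193) — x has crossed 1.57
linear interpolation between t=1.010 (1.58572) and t=1.020 (1.56280) → t≈1.017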